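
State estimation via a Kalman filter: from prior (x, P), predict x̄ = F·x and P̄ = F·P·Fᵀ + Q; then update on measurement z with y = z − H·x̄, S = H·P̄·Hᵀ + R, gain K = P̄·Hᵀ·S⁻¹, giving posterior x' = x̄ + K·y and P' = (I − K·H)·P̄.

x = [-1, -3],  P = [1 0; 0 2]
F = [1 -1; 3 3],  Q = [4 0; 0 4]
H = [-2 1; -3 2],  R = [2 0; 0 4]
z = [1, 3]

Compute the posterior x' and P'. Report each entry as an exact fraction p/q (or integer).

x̄ = F·x = [2, -12]
P̄ = F·P·Fᵀ + Q = [7 -3; -3 31]
y = z − H·x̄ = [17, 33]
S = H·P̄·Hᵀ + R = [73 125; 125 227]
K = P̄·Hᵀ·S⁻¹ = [-22/43 7/43; -238/473 279/473]
x' = x̄ + K·y = [-57/43, -515/473]
P' = (I − K·H)·P̄ = [116/43 188/43; 188/43 3660/473]

x' = [-57/43, -515/473]
P' = [116/43 188/43; 188/43 3660/473]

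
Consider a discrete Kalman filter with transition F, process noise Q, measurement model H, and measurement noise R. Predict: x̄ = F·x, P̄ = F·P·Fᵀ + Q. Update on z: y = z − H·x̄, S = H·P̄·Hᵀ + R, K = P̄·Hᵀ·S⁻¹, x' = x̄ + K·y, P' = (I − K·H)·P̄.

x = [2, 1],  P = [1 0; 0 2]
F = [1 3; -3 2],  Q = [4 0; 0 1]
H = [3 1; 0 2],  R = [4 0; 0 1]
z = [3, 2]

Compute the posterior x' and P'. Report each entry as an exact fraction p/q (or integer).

x̄ = F·x = [5, -4]
P̄ = F·P·Fᵀ + Q = [23 9; 9 18]
y = z − H·x̄ = [-8, 10]
S = H·P̄·Hᵀ + R = [283 90; 90 73]
K = P̄·Hᵀ·S⁻¹ = [4074/12559 -1926/12559; 45/12559 6138/12559]
x' = x̄ + K·y = [10943/12559, 10784/12559]
P' = (I − K·H)·P̄ = [5753/12559 -963/12559; -963/12559 3069/12559]

x' = [10943/12559, 10784/12559]
P' = [5753/12559 -963/12559; -963/12559 3069/12559]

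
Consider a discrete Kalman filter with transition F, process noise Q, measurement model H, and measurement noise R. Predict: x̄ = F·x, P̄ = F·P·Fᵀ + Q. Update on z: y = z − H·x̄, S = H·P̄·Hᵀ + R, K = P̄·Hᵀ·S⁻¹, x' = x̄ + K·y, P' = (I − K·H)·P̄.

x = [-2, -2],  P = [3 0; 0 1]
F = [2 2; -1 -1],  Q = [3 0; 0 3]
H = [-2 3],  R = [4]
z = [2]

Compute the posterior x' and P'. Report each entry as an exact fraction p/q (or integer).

x' = [-300/239, -6/239]
P' = [697/239 382/239; 382/239 304/239]

x̄ = F·x = [-8, 4]
P̄ = F·P·Fᵀ + Q = [19 -8; -8 7]
y = z − H·x̄ = [-26]
S = H·P̄·Hᵀ + R = [239]
K = P̄·Hᵀ·S⁻¹ = [-62/239; 37/239]
x' = x̄ + K·y = [-300/239, -6/239]
P' = (I − K·H)·P̄ = [697/239 382/239; 382/239 304/239]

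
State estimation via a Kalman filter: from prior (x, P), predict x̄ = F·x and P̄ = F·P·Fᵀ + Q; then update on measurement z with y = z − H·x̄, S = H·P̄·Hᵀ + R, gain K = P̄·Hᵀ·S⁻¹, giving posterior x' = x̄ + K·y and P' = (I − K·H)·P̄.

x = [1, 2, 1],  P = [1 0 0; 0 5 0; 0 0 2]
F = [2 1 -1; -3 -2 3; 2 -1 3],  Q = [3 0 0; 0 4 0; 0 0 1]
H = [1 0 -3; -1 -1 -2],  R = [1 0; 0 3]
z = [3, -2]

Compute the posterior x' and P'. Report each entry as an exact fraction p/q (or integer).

x̄ = F·x = [3, -4, 3]
P̄ = F·P·Fᵀ + Q = [14 -22 -7; -22 51 22; -7 22 28]
y = z − H·x̄ = [9, 3]
S = H·P̄·Hᵀ + R = [309 235; 235 196]
K = P̄·Hᵀ·S⁻¹ = [1690/5339 -1427/5339; -93/5339 -1877/5339; -1151/5339 -554/5339]
x' = x̄ + K·y = [26946/5339, -27824/5339, 3996/5339]
P' = (I − K·H)·P̄ = [46990/5339 -72909/5339 15100/5339; -72909/5339 127084/5339 -24272/5339; 15100/5339 -24272/5339 5417/5339]

x' = [26946/5339, -27824/5339, 3996/5339]
P' = [46990/5339 -72909/5339 15100/5339; -72909/5339 127084/5339 -24272/5339; 15100/5339 -24272/5339 5417/5339]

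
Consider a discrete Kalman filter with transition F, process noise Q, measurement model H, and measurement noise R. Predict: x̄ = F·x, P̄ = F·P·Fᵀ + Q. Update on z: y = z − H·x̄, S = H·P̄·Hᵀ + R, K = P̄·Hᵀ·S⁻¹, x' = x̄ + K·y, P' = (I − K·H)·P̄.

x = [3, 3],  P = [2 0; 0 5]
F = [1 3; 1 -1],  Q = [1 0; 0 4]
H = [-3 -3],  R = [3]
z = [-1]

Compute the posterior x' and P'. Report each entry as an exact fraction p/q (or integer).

x̄ = F·x = [12, 0]
P̄ = F·P·Fᵀ + Q = [48 -13; -13 11]
y = z − H·x̄ = [35]
S = H·P̄·Hᵀ + R = [300]
K = P̄·Hᵀ·S⁻¹ = [-7/20; 1/50]
x' = x̄ + K·y = [-1/4, 7/10]
P' = (I − K·H)·P̄ = [45/4 -109/10; -109/10 272/25]

x' = [-1/4, 7/10]
P' = [45/4 -109/10; -109/10 272/25]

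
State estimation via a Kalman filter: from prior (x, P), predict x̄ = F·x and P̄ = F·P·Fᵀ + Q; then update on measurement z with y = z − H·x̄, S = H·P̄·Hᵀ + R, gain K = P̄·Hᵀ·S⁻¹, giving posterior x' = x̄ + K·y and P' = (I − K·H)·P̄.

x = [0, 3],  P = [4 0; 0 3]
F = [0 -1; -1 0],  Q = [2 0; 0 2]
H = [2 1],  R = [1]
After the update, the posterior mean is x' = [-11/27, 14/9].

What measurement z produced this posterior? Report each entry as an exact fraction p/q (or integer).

z = [1]

x̄ = F·x = [-3, 0]
P̄ = F·P·Fᵀ + Q = [5 0; 0 6]
S = H·P̄·Hᵀ + R = [27]
K = P̄·Hᵀ·S⁻¹ = [10/27; 2/9]
x' − x̄ = [70/27, 14/9] = K·y
y = (KᵀK)⁻¹·Kᵀ·(x' − x̄) = [7]
z = y + H·x̄ = [7] + [-6] = [1]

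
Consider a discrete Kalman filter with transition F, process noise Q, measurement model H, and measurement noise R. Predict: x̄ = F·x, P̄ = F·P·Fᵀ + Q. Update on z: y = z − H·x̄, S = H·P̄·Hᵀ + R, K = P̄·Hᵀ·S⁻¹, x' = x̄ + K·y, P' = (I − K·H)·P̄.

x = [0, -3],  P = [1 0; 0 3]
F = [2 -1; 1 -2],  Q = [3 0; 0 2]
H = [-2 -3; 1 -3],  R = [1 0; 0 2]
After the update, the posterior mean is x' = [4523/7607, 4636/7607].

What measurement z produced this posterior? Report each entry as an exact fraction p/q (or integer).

z = [-3, -1]

x̄ = F·x = [3, 6]
P̄ = F·P·Fᵀ + Q = [10 8; 8 15]
S = H·P̄·Hᵀ + R = [272 139; 139 99]
K = P̄·Hᵀ·S⁻¹ = [-2410/7607 2308/7607; -896/7607 -1585/7607]
x' − x̄ = [-18298/7607, -41006/7607] = K·y
y = (KᵀK)⁻¹·Kᵀ·(x' − x̄) = [21, 14]
z = y + H·x̄ = [21, 14] + [-24, -15] = [-3, -1]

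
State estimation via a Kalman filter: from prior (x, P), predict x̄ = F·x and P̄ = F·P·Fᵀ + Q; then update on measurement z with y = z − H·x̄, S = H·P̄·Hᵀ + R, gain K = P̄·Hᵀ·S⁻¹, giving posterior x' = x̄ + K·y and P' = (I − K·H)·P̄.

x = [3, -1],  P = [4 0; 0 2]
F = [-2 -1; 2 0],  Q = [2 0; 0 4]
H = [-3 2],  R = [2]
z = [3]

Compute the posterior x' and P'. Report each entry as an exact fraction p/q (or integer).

x' = [-31/227, 306/227]
P' = [308/227 416/227; 416/227 668/227]

x̄ = F·x = [-5, 6]
P̄ = F·P·Fᵀ + Q = [20 -16; -16 20]
y = z − H·x̄ = [-24]
S = H·P̄·Hᵀ + R = [454]
K = P̄·Hᵀ·S⁻¹ = [-46/227; 44/227]
x' = x̄ + K·y = [-31/227, 306/227]
P' = (I − K·H)·P̄ = [308/227 416/227; 416/227 668/227]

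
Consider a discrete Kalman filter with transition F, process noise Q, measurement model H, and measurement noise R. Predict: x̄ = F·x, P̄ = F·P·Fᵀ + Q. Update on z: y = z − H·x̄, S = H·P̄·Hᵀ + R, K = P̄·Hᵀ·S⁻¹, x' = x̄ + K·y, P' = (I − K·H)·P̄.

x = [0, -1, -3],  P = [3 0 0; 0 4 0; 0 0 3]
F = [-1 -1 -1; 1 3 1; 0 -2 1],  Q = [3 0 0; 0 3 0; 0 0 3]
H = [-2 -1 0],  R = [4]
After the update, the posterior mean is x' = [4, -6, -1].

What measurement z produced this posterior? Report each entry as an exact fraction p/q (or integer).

x̄ = F·x = [4, -6, -1]
P̄ = F·P·Fᵀ + Q = [13 -18 5; -18 45 -21; 5 -21 22]
S = H·P̄·Hᵀ + R = [29]
K = P̄·Hᵀ·S⁻¹ = [-8/29; -9/29; 11/29]
x' − x̄ = [0, 0, 0] = K·y
y = (KᵀK)⁻¹·Kᵀ·(x' − x̄) = [0]
z = y + H·x̄ = [0] + [-2] = [-2]

z = [-2]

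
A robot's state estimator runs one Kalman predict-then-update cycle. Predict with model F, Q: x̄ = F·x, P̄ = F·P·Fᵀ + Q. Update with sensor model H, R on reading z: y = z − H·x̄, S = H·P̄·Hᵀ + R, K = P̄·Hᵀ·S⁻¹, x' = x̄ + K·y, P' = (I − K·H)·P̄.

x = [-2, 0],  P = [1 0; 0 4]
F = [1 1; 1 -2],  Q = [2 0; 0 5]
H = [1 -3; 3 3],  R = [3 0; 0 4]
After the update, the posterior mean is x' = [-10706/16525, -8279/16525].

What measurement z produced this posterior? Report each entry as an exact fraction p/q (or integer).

x̄ = F·x = [-2, -2]
P̄ = F·P·Fᵀ + Q = [7 -7; -7 22]
S = H·P̄·Hᵀ + R = [250 -135; -135 139]
K = P̄·Hᵀ·S⁻¹ = [3892/16525 756/3305; -4072/16525 279/3305]
x' − x̄ = [22344/16525, 24771/16525] = K·y
y = (KᵀK)⁻¹·Kᵀ·(x' − x̄) = [-3, 9]
z = y + H·x̄ = [-3, 9] + [4, -12] = [1, -3]

z = [1, -3]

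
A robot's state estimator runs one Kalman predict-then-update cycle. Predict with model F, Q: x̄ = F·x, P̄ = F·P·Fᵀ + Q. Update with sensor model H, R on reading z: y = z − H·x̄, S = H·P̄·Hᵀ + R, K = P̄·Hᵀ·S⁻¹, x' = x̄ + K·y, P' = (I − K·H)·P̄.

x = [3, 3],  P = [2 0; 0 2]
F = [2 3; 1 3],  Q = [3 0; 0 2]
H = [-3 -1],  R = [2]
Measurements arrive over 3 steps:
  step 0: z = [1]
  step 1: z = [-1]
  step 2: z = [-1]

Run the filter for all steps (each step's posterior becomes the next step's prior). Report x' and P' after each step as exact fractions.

step 0: x̄ = F·x = [15, 12]
step 0: P̄ = F·P·Fᵀ + Q = [29 22; 22 22]
step 0: y = z − H·x̄ = [58]
step 0: S = H·P̄·Hᵀ + R = [417]
step 0: K = P̄·Hᵀ·S⁻¹ = [-109/417; -88/417]
step 0: x' = x̄ + K·y = [-67/417, -100/417]
step 0: P' = (I − K·H)·P̄ = [212/417 -418/417; -418/417 1430/417]
step 1: x̄ = F·x = [-434/417, -367/417]
step 1: P̄ = F·P·Fᵀ + Q = [9953/417 9532/417; 9532/417 11408/417]
step 1: y = z − H·x̄ = [-2086/417]
step 1: S = H·P̄·Hᵀ + R = [159011/417]
step 1: K = P̄·Hᵀ·S⁻¹ = [-39391/159011; -40004/159011]
step 1: x' = x̄ + K·y = [31556/159011, 60171/159011]
step 1: P' = (I − K·H)·P̄ = [74306/159011 -144136/159011; -144136/159011 512416/159011]
step 2: x̄ = F·x = [243625/159011, 212069/159011]
step 2: P̄ = F·P·Fᵀ + Q = [3656369/159011 3463132/159011; 3463132/159011 4139256/159011]
step 2: y = z − H·x̄ = [783933/159011]
step 2: S = H·P̄·Hᵀ + R = [58143391/159011]
step 2: K = P̄·Hᵀ·S⁻¹ = [-14432239/58143391; -14528652/58143391]
step 2: x' = x̄ + K·y = [17931308/58143391, 5917333/58143391]
step 2: P' = (I − K·H)·P̄ = [27068378/58143391 -52340656/58143391; -52340656/58143391 186079272/58143391]

step 0: x' = [-67/417, -100/417], P' = [212/417 -418/417; -418/417 1430/417]
step 1: x' = [31556/159011, 60171/159011], P' = [74306/159011 -144136/159011; -144136/159011 512416/159011]
step 2: x' = [17931308/58143391, 5917333/58143391], P' = [27068378/58143391 -52340656/58143391; -52340656/58143391 186079272/58143391]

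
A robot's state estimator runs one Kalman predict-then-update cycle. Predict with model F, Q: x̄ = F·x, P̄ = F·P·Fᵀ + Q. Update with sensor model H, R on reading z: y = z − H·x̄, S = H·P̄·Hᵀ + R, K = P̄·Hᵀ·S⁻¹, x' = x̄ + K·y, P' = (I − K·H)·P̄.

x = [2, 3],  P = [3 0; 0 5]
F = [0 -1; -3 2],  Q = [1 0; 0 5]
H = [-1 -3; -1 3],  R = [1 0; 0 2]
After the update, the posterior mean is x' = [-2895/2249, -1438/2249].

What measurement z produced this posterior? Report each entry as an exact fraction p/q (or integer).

x̄ = F·x = [-3, 0]
P̄ = F·P·Fᵀ + Q = [6 -10; -10 52]
S = H·P̄·Hᵀ + R = [415 -462; -462 536]
K = P̄·Hᵀ·S⁻¹ = [-942/2249 -963/2249; -391/2249 719/4498]
x' − x̄ = [3852/2249, -1438/2249] = K·y
y = (KᵀK)⁻¹·Kᵀ·(x' − x̄) = [0, -4]
z = y + H·x̄ = [0, -4] + [3, 3] = [3, -1]

z = [3, -1]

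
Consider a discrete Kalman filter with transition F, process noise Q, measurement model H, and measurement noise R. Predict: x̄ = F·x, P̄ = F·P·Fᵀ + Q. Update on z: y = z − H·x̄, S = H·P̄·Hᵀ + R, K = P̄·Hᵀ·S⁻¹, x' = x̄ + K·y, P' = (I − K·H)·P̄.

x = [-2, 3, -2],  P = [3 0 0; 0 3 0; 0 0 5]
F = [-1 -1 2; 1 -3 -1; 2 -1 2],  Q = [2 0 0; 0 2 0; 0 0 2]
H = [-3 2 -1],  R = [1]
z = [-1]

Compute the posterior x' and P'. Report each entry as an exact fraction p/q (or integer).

x̄ = F·x = [-5, -9, -11]
P̄ = F·P·Fᵀ + Q = [28 -4 17; -4 37 5; 17 5 37]
y = z − H·x̄ = [-9]
S = H·P̄·Hᵀ + R = [568]
K = P̄·Hᵀ·S⁻¹ = [-109/568; 81/568; -39/284]
x' = x̄ + K·y = [-1859/568, -5841/568, -2773/284]
P' = (I − K·H)·P̄ = [4023/568 6557/568 577/284; 6557/568 14455/568 4579/284; 577/284 4579/284 3733/142]

x' = [-1859/568, -5841/568, -2773/284]
P' = [4023/568 6557/568 577/284; 6557/568 14455/568 4579/284; 577/284 4579/284 3733/142]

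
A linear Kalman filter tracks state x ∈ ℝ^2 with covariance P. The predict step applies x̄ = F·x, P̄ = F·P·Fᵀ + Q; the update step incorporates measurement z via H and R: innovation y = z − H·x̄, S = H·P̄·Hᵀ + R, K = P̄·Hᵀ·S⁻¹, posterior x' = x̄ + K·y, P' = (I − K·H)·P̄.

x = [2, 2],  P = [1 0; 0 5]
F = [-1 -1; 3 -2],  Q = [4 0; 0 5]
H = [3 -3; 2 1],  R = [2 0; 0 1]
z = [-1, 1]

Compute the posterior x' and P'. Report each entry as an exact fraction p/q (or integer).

x' = [3865/24047, 13342/24047]
P' = [3221/24047 1469/24047; 1469/24047 5015/24047]

x̄ = F·x = [-4, 2]
P̄ = F·P·Fᵀ + Q = [10 7; 7 34]
y = z − H·x̄ = [17, 7]
S = H·P̄·Hᵀ + R = [272 -63; -63 103]
K = P̄·Hᵀ·S⁻¹ = [2628/24047 7911/24047; -5319/24047 7953/24047]
x' = x̄ + K·y = [3865/24047, 13342/24047]
P' = (I − K·H)·P̄ = [3221/24047 1469/24047; 1469/24047 5015/24047]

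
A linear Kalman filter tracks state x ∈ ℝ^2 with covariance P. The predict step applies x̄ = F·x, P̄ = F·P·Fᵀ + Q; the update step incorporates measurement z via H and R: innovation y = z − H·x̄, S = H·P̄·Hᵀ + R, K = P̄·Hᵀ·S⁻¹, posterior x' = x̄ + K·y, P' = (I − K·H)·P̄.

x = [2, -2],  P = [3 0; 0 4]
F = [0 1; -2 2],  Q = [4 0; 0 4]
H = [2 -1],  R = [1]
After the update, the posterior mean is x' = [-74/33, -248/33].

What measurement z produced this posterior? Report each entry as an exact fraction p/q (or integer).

z = [3]

x̄ = F·x = [-2, -8]
P̄ = F·P·Fᵀ + Q = [8 8; 8 32]
S = H·P̄·Hᵀ + R = [33]
K = P̄·Hᵀ·S⁻¹ = [8/33; -16/33]
x' − x̄ = [-8/33, 16/33] = K·y
y = (KᵀK)⁻¹·Kᵀ·(x' − x̄) = [-1]
z = y + H·x̄ = [-1] + [4] = [3]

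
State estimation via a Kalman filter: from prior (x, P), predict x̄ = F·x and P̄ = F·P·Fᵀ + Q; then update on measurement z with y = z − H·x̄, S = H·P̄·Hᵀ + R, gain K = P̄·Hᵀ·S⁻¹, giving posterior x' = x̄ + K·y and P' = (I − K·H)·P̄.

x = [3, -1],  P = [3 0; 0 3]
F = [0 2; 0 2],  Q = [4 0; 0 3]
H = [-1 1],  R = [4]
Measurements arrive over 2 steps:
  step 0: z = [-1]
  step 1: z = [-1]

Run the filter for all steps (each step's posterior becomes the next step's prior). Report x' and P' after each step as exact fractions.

step 0: x̄ = F·x = [-2, -2]
step 0: P̄ = F·P·Fᵀ + Q = [16 12; 12 15]
step 0: y = z − H·x̄ = [-1]
step 0: S = H·P̄·Hᵀ + R = [11]
step 0: K = P̄·Hᵀ·S⁻¹ = [-4/11; 3/11]
step 0: x' = x̄ + K·y = [-18/11, -25/11]
step 0: P' = (I − K·H)·P̄ = [160/11 144/11; 144/11 156/11]
step 1: x̄ = F·x = [-50/11, -50/11]
step 1: P̄ = F·P·Fᵀ + Q = [668/11 624/11; 624/11 657/11]
step 1: y = z − H·x̄ = [-1]
step 1: S = H·P̄·Hᵀ + R = [11]
step 1: K = P̄·Hᵀ·S⁻¹ = [-4/11; 3/11]
step 1: x' = x̄ + K·y = [-46/11, -53/11]
step 1: P' = (I − K·H)·P̄ = [652/11 636/11; 636/11 648/11]

step 0: x' = [-18/11, -25/11], P' = [160/11 144/11; 144/11 156/11]
step 1: x' = [-46/11, -53/11], P' = [652/11 636/11; 636/11 648/11]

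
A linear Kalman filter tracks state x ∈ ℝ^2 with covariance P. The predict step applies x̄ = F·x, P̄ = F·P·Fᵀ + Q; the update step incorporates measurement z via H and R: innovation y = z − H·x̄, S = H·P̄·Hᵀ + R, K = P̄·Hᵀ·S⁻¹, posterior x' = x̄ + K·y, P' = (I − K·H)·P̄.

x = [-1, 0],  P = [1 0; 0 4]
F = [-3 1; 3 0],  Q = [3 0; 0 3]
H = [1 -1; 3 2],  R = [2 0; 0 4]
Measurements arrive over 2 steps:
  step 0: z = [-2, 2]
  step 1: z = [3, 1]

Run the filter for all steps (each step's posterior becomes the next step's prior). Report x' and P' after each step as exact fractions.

step 0: x̄ = F·x = [3, -3]
step 0: P̄ = F·P·Fᵀ + Q = [16 -9; -9 12]
step 0: y = z − H·x̄ = [-8, -1]
step 0: S = H·P̄·Hᵀ + R = [48 33; 33 88]
step 0: K = P̄·Hᵀ·S⁻¹ = [22/57 41/209; -53/95 183/1045]
step 0: x' = x̄ + K·y = [-178/627, 1346/1045]
step 0: P' = (I − K·H)·P̄ = [292/627 -64/209; -64/209 846/1045]
step 1: x̄ = F·x = [2236/1045, -178/209]
step 1: P̄ = F·P·Fᵀ + Q = [10281/1045 -1068/209; -1068/209 1503/209]
step 1: y = z − H·x̄ = [9/1045, -353/95]
step 1: S = H·P̄·Hᵀ + R = [30566/1045 1923/95; 1923/95 5699/95]
step 1: K = P̄·Hᵀ·S⁻¹ = [528954/1405457 273561/1405457; -751125/1405457 231255/1405457]
step 1: x' = x̄ + K·y = [1995335/1405457, -2062756/1405457]
step 1: P' = (I − K·H)·P̄ = [642012/1405457 -415896/1405457; -415896/1405457 1086354/1405457]

step 0: x' = [-178/627, 1346/1045], P' = [292/627 -64/209; -64/209 846/1045]
step 1: x' = [1995335/1405457, -2062756/1405457], P' = [642012/1405457 -415896/1405457; -415896/1405457 1086354/1405457]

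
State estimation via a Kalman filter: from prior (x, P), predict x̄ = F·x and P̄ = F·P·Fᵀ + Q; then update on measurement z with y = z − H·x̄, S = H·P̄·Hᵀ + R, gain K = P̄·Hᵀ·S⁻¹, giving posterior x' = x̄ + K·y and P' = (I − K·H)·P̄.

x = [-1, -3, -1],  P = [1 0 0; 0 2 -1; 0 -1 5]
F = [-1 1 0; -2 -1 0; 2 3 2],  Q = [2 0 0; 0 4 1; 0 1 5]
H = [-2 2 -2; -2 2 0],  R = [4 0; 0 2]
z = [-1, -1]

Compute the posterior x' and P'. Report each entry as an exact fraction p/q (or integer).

x̄ = F·x = [-2, 5, -13]
P̄ = F·P·Fᵀ + Q = [5 0 2; 0 10 -7; 2 -7 35]
y = z − H·x̄ = [-41, -15]
S = H·P̄·Hᵀ + R = [276 96; 96 62]
K = P̄·Hᵀ·S⁻¹ = [23/1974 -59/329; 1/42 2/7; -466/987 145/329]
x' = x̄ + K·y = [419/1974, -11/42, -250/987]
P' = (I − K·H)·P̄ = [3326/987 67/21 -200/987; 67/21 73/21 5/21; -200/987 5/21 1367/987]

x' = [419/1974, -11/42, -250/987]
P' = [3326/987 67/21 -200/987; 67/21 73/21 5/21; -200/987 5/21 1367/987]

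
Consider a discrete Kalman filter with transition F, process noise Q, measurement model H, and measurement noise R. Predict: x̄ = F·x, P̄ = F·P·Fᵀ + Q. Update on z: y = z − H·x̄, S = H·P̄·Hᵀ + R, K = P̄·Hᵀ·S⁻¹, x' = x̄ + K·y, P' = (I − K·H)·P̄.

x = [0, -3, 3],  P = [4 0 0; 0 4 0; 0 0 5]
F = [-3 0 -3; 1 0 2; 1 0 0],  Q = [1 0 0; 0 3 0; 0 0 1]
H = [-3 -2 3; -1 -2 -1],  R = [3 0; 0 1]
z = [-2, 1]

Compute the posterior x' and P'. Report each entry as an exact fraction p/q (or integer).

x̄ = F·x = [-9, 6, 0]
P̄ = F·P·Fᵀ + Q = [82 -42 -12; -42 27 4; -12 4 5]
y = z − H·x̄ = [-17, 4]
S = H·P̄·Hᵀ + R = [558 -13; -13 20]
K = P̄·Hᵀ·S⁻¹ = [-3778/10991 5238/10991; 1472/10991 -7836/10991; 847/10991 1/10991]
x' = x̄ + K·y = [-13741/10991, 9578/10991, -14395/10991]
P' = (I − K·H)·P̄ = [79886/10991 -60462/10991 35800/10991; -60462/10991 47733/10991 -27168/10991; 35800/10991 -27168/10991 18535/10991]

x' = [-13741/10991, 9578/10991, -14395/10991]
P' = [79886/10991 -60462/10991 35800/10991; -60462/10991 47733/10991 -27168/10991; 35800/10991 -27168/10991 18535/10991]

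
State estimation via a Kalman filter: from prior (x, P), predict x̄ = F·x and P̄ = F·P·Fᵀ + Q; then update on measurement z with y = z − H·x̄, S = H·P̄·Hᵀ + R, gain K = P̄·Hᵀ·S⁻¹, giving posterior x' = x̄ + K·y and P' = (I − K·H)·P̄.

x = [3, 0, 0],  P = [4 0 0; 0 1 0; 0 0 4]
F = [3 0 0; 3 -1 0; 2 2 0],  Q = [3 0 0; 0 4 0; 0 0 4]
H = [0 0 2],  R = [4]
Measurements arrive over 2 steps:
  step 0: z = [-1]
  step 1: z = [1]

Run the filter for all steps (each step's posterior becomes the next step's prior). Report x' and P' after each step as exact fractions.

step 0: x̄ = F·x = [9, 9, 6]
step 0: P̄ = F·P·Fᵀ + Q = [39 36 24; 36 41 22; 24 22 24]
step 0: y = z − H·x̄ = [-13]
step 0: S = H·P̄·Hᵀ + R = [100]
step 0: K = P̄·Hᵀ·S⁻¹ = [12/25; 11/25; 12/25]
step 0: x' = x̄ + K·y = [69/25, 82/25, -6/25]
step 0: P' = (I − K·H)·P̄ = [399/25 372/25 24/25; 372/25 541/25 22/25; 24/25 22/25 24/25]
step 1: x̄ = F·x = [207/25, 5, 302/25]
step 1: P̄ = F·P·Fᵀ + Q = [3666/25 99 4626/25; 99 80 112; 4626/25 112 6836/25]
step 1: y = z − H·x̄ = [-579/25]
step 1: S = H·P̄·Hᵀ + R = [27444/25]
step 1: K = P̄·Hᵀ·S⁻¹ = [771/2287; 1400/6861; 3418/6861]
step 1: x' = x̄ + K·y = [1080/2287, 627/2287, 1240/2287]
step 1: P' = (I − K·H)·P̄ = [50034/2287 53709/2287 1542/2287; 53709/2287 235280/6861 2800/6861; 1542/2287 2800/6861 6836/6861]

step 0: x' = [69/25, 82/25, -6/25], P' = [399/25 372/25 24/25; 372/25 541/25 22/25; 24/25 22/25 24/25]
step 1: x' = [1080/2287, 627/2287, 1240/2287], P' = [50034/2287 53709/2287 1542/2287; 53709/2287 235280/6861 2800/6861; 1542/2287 2800/6861 6836/6861]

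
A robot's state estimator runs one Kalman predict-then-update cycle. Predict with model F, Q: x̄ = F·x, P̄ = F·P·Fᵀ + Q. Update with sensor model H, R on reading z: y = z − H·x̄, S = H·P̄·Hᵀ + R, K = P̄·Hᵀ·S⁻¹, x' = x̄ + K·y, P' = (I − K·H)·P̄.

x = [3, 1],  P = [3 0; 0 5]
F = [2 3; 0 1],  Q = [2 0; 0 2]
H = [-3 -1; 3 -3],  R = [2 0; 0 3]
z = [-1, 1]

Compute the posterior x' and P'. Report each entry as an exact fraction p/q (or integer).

x' = [569/1645, -463/4935]
P' = [239/1645 99/1645; 99/1645 1417/4935]

x̄ = F·x = [9, 1]
P̄ = F·P·Fᵀ + Q = [59 15; 15 7]
y = z − H·x̄ = [27, -23]
S = H·P̄·Hᵀ + R = [630 -420; -420 327]
K = P̄·Hᵀ·S⁻¹ = [-408/1645 4/47; -1154/4935 -32/141]
x' = x̄ + K·y = [569/1645, -463/4935]
P' = (I − K·H)·P̄ = [239/1645 99/1645; 99/1645 1417/4935]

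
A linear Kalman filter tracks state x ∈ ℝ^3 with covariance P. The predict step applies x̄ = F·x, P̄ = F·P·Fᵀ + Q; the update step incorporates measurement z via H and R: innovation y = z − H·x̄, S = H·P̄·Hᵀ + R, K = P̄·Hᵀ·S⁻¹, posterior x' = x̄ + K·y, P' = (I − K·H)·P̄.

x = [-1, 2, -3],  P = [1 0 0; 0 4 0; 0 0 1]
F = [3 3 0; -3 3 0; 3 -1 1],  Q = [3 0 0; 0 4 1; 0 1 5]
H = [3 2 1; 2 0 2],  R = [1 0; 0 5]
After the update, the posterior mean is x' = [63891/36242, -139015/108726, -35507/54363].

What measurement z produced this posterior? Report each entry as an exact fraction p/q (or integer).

x̄ = F·x = [3, 9, -8]
P̄ = F·P·Fᵀ + Q = [48 27 -3; 27 49 -20; -3 -20 19]
S = H·P̄·Hᵀ + R = [874 330; 330 249]
K = P̄·Hᵀ·S⁻¹ = [6285/36242 2385/18121; 11657/36242 -20117/54363; -3005/18121 18934/54363]
x' − x̄ = [-44835/36242, -1117549/108726, 399397/54363] = K·y
y = (KᵀK)⁻¹·Kᵀ·(x' − x̄) = [-17, 13]
z = y + H·x̄ = [-17, 13] + [19, -10] = [2, 3]

z = [2, 3]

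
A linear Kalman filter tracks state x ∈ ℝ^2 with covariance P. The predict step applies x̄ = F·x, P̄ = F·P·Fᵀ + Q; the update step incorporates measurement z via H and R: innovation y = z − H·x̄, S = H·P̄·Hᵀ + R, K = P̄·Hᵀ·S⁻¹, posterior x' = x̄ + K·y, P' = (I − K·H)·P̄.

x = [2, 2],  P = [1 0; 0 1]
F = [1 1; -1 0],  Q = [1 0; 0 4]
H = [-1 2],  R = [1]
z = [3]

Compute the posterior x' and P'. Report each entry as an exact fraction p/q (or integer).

x' = [57/28, 65/28]
P' = [59/28 27/28; 27/28 19/28]

x̄ = F·x = [4, -2]
P̄ = F·P·Fᵀ + Q = [3 -1; -1 5]
y = z − H·x̄ = [11]
S = H·P̄·Hᵀ + R = [28]
K = P̄·Hᵀ·S⁻¹ = [-5/28; 11/28]
x' = x̄ + K·y = [57/28, 65/28]
P' = (I − K·H)·P̄ = [59/28 27/28; 27/28 19/28]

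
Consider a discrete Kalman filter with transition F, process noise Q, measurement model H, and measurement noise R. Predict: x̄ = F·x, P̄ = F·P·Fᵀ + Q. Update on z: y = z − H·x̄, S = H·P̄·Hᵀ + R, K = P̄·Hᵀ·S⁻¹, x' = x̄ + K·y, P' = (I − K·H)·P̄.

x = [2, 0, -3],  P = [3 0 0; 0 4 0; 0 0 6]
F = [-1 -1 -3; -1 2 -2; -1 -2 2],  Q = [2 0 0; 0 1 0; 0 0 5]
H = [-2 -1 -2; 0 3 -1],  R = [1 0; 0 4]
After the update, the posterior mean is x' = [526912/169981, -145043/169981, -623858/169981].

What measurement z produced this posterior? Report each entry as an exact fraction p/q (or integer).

z = [2, 1]

x̄ = F·x = [7, 4, -8]
P̄ = F·P·Fᵀ + Q = [63 31 -25; 31 44 -37; -25 -37 48]
S = H·P̄·Hᵀ + R = [265 -87; -87 670]
K = P̄·Hᵀ·S⁻¹ = [-61424/169981 21961/169981; -6737/169981 42001/169981; -19863/169981 -42918/169981]
x' − x̄ = [-662955/169981, -824967/169981, 735990/169981] = K·y
y = (KᵀK)⁻¹·Kᵀ·(x' − x̄) = [4, -19]
z = y + H·x̄ = [4, -19] + [-2, 20] = [2, 1]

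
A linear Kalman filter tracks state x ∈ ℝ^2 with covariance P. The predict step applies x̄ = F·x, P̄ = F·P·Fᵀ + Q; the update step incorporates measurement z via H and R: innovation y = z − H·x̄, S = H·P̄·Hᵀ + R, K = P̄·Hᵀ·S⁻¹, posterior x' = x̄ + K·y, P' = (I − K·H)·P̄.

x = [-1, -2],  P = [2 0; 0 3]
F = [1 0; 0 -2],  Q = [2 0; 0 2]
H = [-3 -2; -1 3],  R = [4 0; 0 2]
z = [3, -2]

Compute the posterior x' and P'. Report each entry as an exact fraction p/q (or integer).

x̄ = F·x = [-1, 4]
P̄ = F·P·Fᵀ + Q = [4 0; 0 14]
y = z − H·x̄ = [8, -15]
S = H·P̄·Hᵀ + R = [96 -72; -72 132]
K = P̄·Hᵀ·S⁻¹ = [-1/4 -1/6; -7/78 7/26]
x' = x̄ + K·y = [-1/2, -59/78]
P' = (I − K·H)·P̄ = [1/3 0; 0 7/39]

x' = [-1/2, -59/78]
P' = [1/3 0; 0 7/39]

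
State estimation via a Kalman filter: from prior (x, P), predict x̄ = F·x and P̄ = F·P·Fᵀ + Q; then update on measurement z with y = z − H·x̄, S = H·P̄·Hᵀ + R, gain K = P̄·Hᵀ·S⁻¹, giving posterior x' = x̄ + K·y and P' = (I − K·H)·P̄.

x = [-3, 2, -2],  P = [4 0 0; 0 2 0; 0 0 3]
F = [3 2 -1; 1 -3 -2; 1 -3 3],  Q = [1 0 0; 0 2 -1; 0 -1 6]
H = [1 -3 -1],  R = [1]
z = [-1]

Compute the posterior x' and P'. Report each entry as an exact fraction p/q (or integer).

x̄ = F·x = [-3, -5, -15]
P̄ = F·P·Fᵀ + Q = [48 6 -9; 6 36 3; -9 3 55]
y = z − H·x̄ = [-28]
S = H·P̄·Hᵀ + R = [428]
K = P̄·Hᵀ·S⁻¹ = [39/428; -105/428; -73/428]
x' = x̄ + K·y = [-594/107, 200/107, -1094/107]
P' = (I − K·H)·P̄ = [19023/428 6663/428 -1005/428; 6663/428 4383/428 -6381/428; -1005/428 -6381/428 18211/428]

x' = [-594/107, 200/107, -1094/107]
P' = [19023/428 6663/428 -1005/428; 6663/428 4383/428 -6381/428; -1005/428 -6381/428 18211/428]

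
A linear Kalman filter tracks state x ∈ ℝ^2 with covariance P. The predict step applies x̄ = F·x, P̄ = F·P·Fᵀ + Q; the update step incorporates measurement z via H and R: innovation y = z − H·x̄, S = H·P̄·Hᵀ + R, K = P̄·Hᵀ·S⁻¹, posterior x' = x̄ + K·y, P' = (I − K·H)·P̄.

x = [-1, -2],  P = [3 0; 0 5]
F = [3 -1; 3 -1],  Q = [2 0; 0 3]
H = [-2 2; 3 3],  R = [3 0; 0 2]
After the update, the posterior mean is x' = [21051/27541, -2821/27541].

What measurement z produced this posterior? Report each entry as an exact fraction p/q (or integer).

x̄ = F·x = [-1, -1]
P̄ = F·P·Fᵀ + Q = [34 32; 32 35]
S = H·P̄·Hᵀ + R = [23 6; 6 1199]
K = P̄·Hᵀ·S⁻¹ = [-5984/27541 4578/27541; 5988/27541 4587/27541]
x' − x̄ = [48592/27541, 24720/27541] = K·y
y = (KᵀK)⁻¹·Kᵀ·(x' − x̄) = [-2, 8]
z = y + H·x̄ = [-2, 8] + [0, -6] = [-2, 2]

z = [-2, 2]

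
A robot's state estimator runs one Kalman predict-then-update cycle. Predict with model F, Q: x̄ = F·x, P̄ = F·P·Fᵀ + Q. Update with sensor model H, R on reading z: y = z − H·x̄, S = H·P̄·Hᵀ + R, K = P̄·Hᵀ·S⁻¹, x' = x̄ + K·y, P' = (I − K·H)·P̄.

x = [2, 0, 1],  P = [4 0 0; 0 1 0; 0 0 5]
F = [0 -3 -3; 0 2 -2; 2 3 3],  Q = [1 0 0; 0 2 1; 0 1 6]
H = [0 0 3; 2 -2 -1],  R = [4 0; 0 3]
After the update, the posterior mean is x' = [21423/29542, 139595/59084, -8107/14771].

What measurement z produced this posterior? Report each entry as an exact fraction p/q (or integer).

x̄ = F·x = [-3, -2, 7]
P̄ = F·P·Fᵀ + Q = [55 24 -54; 24 26 -23; -54 -23 76]
S = H·P̄·Hᵀ + R = [688 -414; -414 335]
K = P̄·Hᵀ·S⁻¹ = [-3123/29542 3185/14771; -15249/59084 -7747/29542; 4812/14771 -138/14771]
x' − x̄ = [110049/29542, 257763/59084, -111504/14771] = K·y
y = (KᵀK)⁻¹·Kᵀ·(x' − x̄) = [-23, 6]
z = y + H·x̄ = [-23, 6] + [21, -9] = [-2, -3]

z = [-2, -3]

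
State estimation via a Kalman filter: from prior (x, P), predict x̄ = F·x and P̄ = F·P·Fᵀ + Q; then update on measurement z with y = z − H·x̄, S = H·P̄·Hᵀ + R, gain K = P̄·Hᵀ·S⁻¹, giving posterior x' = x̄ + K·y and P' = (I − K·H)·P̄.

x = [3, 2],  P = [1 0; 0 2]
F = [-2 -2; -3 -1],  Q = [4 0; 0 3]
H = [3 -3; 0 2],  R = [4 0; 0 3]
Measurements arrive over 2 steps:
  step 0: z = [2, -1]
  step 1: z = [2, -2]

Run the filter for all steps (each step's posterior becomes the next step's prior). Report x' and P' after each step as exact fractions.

step 0: x̄ = F·x = [-10, -11]
step 0: P̄ = F·P·Fᵀ + Q = [16 10; 10 14]
step 0: y = z − H·x̄ = [-1, 21]
step 0: S = H·P̄·Hᵀ + R = [94 -24; -24 59]
step 0: K = P̄·Hᵀ·S⁻¹ = [771/2485 1156/2485; -18/2485 1172/2485]
step 0: x' = x̄ + K·y = [-269/497, -541/497]
step 0: P' = (I − K·H)·P̄ = [2762/2485 1734/2485; 1734/2485 1758/2485]
step 1: x̄ = F·x = [1620/497, 1348/497]
step 1: P̄ = F·P·Fᵀ + Q = [41892/2485 6792/497; 6792/497 8895/497]
step 1: y = z − H·x̄ = [178/497, -3690/497]
step 1: S = H·P̄·Hᵀ + R = [175963/2485 -12618/497; -12618/497 37071/497]
step 1: K = P̄·Hᵀ·S⁻¹ = [129604/426787 1804520/3841083; -3505/426787 1832560/3841083]
step 1: x' = x̄ + K·y = [-51084/426787, -355462/426787]
step 1: P' = (I − K·H)·P̄ = [1420676/1280361 902260/1280361; 902260/1280361 916280/1280361]

step 0: x' = [-269/497, -541/497], P' = [2762/2485 1734/2485; 1734/2485 1758/2485]
step 1: x' = [-51084/426787, -355462/426787], P' = [1420676/1280361 902260/1280361; 902260/1280361 916280/1280361]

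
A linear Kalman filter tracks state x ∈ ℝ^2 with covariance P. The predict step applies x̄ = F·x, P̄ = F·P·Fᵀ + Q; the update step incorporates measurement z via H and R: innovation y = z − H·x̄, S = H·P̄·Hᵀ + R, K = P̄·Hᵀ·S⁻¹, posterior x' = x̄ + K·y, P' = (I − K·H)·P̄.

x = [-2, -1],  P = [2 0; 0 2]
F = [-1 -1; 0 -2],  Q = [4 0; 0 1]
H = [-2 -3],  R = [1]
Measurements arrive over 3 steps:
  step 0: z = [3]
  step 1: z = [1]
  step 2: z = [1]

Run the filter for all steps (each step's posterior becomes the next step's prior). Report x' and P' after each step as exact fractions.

step 0: x̄ = F·x = [3, 2]
step 0: P̄ = F·P·Fᵀ + Q = [8 4; 4 9]
step 0: y = z − H·x̄ = [15]
step 0: S = H·P̄·Hᵀ + R = [162]
step 0: K = P̄·Hᵀ·S⁻¹ = [-14/81; -35/162]
step 0: x' = x̄ + K·y = [11/27, -67/54]
step 0: P' = (I − K·H)·P̄ = [256/81 -166/81; -166/81 233/162]
step 1: x̄ = F·x = [5/6, 67/27]
step 1: P̄ = F·P·Fᵀ + Q = [9/2 -11/9; -11/9 547/81]
step 1: y = z − H·x̄ = [91/9]
step 1: S = H·P̄·Hᵀ + R = [586/9]
step 1: K = P̄·Hᵀ·S⁻¹ = [-24/293; -481/1758]
step 1: x' = x̄ + K·y = [3/586, -167/586]
step 1: P' = (I − K·H)·P̄ = [2381/586 -2357/879; -2357/879 1101/586]
step 2: x̄ = F·x = [82/293, 167/293]
step 2: P̄ = F·P·Fᵀ + Q = [4025/879 -1411/879; -1411/879 2495/293]
step 2: y = z − H·x̄ = [958/293]
step 2: S = H·P̄·Hᵀ + R = [67412/879]
step 2: K = P̄·Hᵀ·S⁻¹ = [-3817/67412; -19633/67412]
step 2: x' = x̄ + K·y = [3193/33706, -12885/33706]
step 2: P' = (I − K·H)·P̄ = [292109/67412 -193467/67412; -193467/67412 406567/202236]

step 0: x' = [11/27, -67/54], P' = [256/81 -166/81; -166/81 233/162]
step 1: x' = [3/586, -167/586], P' = [2381/586 -2357/879; -2357/879 1101/586]
step 2: x' = [3193/33706, -12885/33706], P' = [292109/67412 -193467/67412; -193467/67412 406567/202236]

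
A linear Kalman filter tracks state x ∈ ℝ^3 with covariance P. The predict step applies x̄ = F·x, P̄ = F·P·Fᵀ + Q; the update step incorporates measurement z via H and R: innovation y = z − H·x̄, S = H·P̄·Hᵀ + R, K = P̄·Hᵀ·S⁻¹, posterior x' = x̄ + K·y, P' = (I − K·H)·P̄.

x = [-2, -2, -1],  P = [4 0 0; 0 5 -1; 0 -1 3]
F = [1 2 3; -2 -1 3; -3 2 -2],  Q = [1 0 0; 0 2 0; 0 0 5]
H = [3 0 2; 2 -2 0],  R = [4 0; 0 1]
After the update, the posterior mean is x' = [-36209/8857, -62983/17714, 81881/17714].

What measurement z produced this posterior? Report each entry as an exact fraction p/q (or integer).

z = [-3, -1]

x̄ = F·x = [-9, 3, 4]
P̄ = F·P·Fᵀ + Q = [40 6 -12; 6 56 -12; -12 -12 81]
S = H·P̄·Hᵀ + R = [544 204; 204 337]
K = P̄·Hᵀ·S⁻¹ = [1155/8857 64/521; 9189/70856 -391/1042; 21231/70856 -189/1042]
x' − x̄ = [43504/8857, -116125/17714, 11025/17714] = K·y
y = (KᵀK)⁻¹·Kᵀ·(x' − x̄) = [16, 23]
z = y + H·x̄ = [16, 23] + [-19, -24] = [-3, -1]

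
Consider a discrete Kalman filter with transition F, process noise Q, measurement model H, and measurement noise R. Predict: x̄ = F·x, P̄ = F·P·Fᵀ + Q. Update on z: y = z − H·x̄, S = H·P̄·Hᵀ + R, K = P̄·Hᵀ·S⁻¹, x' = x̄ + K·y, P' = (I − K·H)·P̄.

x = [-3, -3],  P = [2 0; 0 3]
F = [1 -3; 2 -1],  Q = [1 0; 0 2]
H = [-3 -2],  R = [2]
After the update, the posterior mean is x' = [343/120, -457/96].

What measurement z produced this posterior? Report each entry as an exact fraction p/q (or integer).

z = [1]

x̄ = F·x = [6, -3]
P̄ = F·P·Fᵀ + Q = [30 13; 13 13]
S = H·P̄·Hᵀ + R = [480]
K = P̄·Hᵀ·S⁻¹ = [-29/120; -13/96]
x' − x̄ = [-377/120, -169/96] = K·y
y = (KᵀK)⁻¹·Kᵀ·(x' − x̄) = [13]
z = y + H·x̄ = [13] + [-12] = [1]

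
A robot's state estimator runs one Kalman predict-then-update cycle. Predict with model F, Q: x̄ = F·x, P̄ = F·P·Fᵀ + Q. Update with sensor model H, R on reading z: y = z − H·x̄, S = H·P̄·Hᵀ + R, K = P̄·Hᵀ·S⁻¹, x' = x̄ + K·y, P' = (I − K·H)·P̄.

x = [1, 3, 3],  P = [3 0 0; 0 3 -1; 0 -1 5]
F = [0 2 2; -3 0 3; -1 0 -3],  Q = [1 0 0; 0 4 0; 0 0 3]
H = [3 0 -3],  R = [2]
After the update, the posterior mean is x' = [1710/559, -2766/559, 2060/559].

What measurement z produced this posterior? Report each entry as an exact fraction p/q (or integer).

z = [-2]

x̄ = F·x = [12, 6, -10]
P̄ = F·P·Fᵀ + Q = [25 24 -24; 24 76 -36; -24 -36 51]
S = H·P̄·Hᵀ + R = [1118]
K = P̄·Hᵀ·S⁻¹ = [147/1118; 90/559; -225/1118]
x' − x̄ = [-4998/559, -6120/559, 7650/559] = K·y
y = (KᵀK)⁻¹·Kᵀ·(x' − x̄) = [-68]
z = y + H·x̄ = [-68] + [66] = [-2]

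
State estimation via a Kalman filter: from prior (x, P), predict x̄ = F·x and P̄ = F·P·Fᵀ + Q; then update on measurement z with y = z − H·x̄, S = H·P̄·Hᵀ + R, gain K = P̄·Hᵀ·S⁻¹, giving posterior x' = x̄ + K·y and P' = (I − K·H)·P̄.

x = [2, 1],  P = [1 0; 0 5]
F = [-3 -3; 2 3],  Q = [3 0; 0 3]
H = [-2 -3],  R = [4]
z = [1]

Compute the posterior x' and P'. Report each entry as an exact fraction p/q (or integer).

x' = [-159/22, 50/11]
P' = [3495/88 -1191/44; -1191/44 415/22]

x̄ = F·x = [-9, 7]
P̄ = F·P·Fᵀ + Q = [57 -51; -51 52]
y = z − H·x̄ = [4]
S = H·P̄·Hᵀ + R = [88]
K = P̄·Hᵀ·S⁻¹ = [39/88; -27/44]
x' = x̄ + K·y = [-159/22, 50/11]
P' = (I − K·H)·P̄ = [3495/88 -1191/44; -1191/44 415/22]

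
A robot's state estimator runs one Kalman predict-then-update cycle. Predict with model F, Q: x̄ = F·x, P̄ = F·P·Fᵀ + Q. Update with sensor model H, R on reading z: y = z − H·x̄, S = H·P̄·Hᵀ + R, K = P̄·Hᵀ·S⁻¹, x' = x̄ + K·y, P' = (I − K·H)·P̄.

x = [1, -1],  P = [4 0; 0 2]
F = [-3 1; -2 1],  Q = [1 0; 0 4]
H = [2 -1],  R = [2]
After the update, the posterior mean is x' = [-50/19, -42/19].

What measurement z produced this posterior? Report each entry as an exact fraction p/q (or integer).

x̄ = F·x = [-4, -3]
P̄ = F·P·Fᵀ + Q = [39 26; 26 22]
S = H·P̄·Hᵀ + R = [76]
K = P̄·Hᵀ·S⁻¹ = [13/19; 15/38]
x' − x̄ = [26/19, 15/19] = K·y
y = (KᵀK)⁻¹·Kᵀ·(x' − x̄) = [2]
z = y + H·x̄ = [2] + [-5] = [-3]

z = [-3]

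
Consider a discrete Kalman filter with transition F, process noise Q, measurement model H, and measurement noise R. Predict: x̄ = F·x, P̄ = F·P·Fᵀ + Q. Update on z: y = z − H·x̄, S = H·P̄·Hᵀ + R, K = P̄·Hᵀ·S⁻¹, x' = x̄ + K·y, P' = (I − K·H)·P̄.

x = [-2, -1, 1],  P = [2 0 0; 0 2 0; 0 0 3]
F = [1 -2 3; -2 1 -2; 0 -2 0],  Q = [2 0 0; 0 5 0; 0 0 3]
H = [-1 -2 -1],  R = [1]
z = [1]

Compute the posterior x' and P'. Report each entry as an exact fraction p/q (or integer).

x' = [41/11, -137/55, 2/5]
P' = [424/11 -262/11 9; -262/11 909/55 -44/5; 9 -44/5 44/5]

x̄ = F·x = [3, 1, 2]
P̄ = F·P·Fᵀ + Q = [39 -26 8; -26 27 -4; 8 -4 11]
y = z − H·x̄ = [8]
S = H·P̄·Hᵀ + R = [55]
K = P̄·Hᵀ·S⁻¹ = [1/11; -24/55; -1/5]
x' = x̄ + K·y = [41/11, -137/55, 2/5]
P' = (I − K·H)·P̄ = [424/11 -262/11 9; -262/11 909/55 -44/5; 9 -44/5 44/5]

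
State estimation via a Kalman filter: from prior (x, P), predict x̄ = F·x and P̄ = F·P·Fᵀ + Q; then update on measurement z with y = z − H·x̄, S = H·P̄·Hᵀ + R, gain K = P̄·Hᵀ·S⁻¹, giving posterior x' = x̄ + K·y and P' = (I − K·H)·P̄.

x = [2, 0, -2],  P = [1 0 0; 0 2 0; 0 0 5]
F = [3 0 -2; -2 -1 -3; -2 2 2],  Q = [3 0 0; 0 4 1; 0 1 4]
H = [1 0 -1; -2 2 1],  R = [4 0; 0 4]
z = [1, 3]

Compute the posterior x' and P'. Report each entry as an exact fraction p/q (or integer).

x̄ = F·x = [10, 2, -8]
P̄ = F·P·Fᵀ + Q = [32 24 -26; 24 55 -29; -26 -29 36]
y = z − H·x̄ = [-17, 27]
S = H·P̄·Hᵀ + R = [124 -72; -72 184]
K = P̄·Hᵀ·S⁻¹ = [239/551 -129/2204; 379/551 1977/4408; -289/551 -93/2204]
x' = x̄ + K·y = [2305/2204, 10651/4408, -491/2204]
P' = (I − K·H)·P̄ = [4831/1102 6485/2204 2919/1102; 6485/2204 16503/4408 421/2204; 2919/1102 421/2204 5231/1102]

x' = [2305/2204, 10651/4408, -491/2204]
P' = [4831/1102 6485/2204 2919/1102; 6485/2204 16503/4408 421/2204; 2919/1102 421/2204 5231/1102]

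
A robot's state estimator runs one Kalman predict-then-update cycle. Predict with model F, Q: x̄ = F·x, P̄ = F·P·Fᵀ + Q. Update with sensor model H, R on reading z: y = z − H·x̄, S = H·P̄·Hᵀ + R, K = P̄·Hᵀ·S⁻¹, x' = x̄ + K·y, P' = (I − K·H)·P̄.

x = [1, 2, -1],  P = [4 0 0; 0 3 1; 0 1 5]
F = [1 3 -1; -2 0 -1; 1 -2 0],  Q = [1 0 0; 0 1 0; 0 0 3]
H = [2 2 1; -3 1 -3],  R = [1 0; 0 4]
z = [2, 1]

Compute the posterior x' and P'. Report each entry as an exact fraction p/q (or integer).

x' = [19581/7163, -6031/35815, -8443/2755]
P' = [72697/7163 -30920/7163 -6269/551; -30920/7163 75138/35815 13054/2755; -6269/551 13054/2755 36071/2755]

x̄ = F·x = [8, -1, -3]
P̄ = F·P·Fᵀ + Q = [31 -6 -12; -6 22 -6; -12 -6 19]
y = z − H·x̄ = [-9, 17]
S = H·P̄·Hᵀ + R = [112 -37; -37 332]
K = P̄·Hᵀ·S⁻¹ = [2057/7163 -1130/7163; 10778/35815 7458/35815; -511/2755 -281/2755]
x' = x̄ + K·y = [19581/7163, -6031/35815, -8443/2755]
P' = (I − K·H)·P̄ = [72697/7163 -30920/7163 -6269/551; -30920/7163 75138/35815 13054/2755; -6269/551 13054/2755 36071/2755]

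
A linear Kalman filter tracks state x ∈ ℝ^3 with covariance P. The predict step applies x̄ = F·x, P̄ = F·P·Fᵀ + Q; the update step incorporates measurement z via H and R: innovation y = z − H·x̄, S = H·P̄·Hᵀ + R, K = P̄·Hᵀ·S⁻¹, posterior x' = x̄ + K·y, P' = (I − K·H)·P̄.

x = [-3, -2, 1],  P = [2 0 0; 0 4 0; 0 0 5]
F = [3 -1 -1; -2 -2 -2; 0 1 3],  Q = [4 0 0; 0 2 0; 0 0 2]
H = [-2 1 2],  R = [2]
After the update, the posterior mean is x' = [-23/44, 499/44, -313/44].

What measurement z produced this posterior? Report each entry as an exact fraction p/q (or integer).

z = [-2]

x̄ = F·x = [-8, 8, 1]
P̄ = F·P·Fᵀ + Q = [31 6 -19; 6 46 -38; -19 -38 51]
S = H·P̄·Hᵀ + R = [352]
K = P̄·Hᵀ·S⁻¹ = [-47/176; -21/176; 51/176]
x' − x̄ = [329/44, 147/44, -357/44] = K·y
y = (KᵀK)⁻¹·Kᵀ·(x' − x̄) = [-28]
z = y + H·x̄ = [-28] + [26] = [-2]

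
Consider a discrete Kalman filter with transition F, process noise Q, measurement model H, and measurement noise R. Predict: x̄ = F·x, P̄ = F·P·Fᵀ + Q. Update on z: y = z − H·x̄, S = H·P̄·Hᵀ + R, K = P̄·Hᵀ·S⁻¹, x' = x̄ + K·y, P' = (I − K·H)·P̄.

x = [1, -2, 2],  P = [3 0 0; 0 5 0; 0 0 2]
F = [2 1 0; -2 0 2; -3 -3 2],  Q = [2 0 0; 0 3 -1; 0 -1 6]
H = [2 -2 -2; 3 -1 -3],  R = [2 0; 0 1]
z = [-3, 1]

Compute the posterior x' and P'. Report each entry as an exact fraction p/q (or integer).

x' = [5984/2537, 6326/2537, 53/43]
P' = [24097/7611 260/2537 133/43; 260/2537 9409/7611 -59/129; 133/43 -59/129 434/129]

x̄ = F·x = [0, 2, 7]
P̄ = F·P·Fᵀ + Q = [19 -12 -33; -12 23 25; -33 25 86]
y = z − H·x̄ = [15, 24]
S = H·P̄·Hᵀ + R = [1074 1368; 1368 1785]
K = P̄·Hᵀ·S⁻¹ = [-224/7611 296/2537; -1716/2537 3374/7611; 8/43 -46/129]
x' = x̄ + K·y = [5984/2537, 6326/2537, 53/43]
P' = (I − K·H)·P̄ = [24097/7611 260/2537 133/43; 260/2537 9409/7611 -59/129; 133/43 -59/129 434/129]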